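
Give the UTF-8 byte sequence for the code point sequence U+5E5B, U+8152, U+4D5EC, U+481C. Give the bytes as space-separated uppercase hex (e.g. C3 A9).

E5 B9 9B E8 85 92 F1 8D 97 AC E4 A0 9C

U+5E5B: 3-byte form → E5 B9 9B.
U+8152: 3-byte form → E8 85 92.
U+4D5EC: 4-byte form → F1 8D 97 AC.
U+481C: 3-byte form → E4 A0 9C.
Concatenated (13 bytes): E5 B9 9B E8 85 92 F1 8D 97 AC E4 A0 9C.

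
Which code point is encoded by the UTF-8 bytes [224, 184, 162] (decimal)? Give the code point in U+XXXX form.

Leading byte 0xE0 = 11100000 matches 1110xxxx → 3-byte sequence.
Byte 1: 0xE0 = 11100000, payload 0000 (4 bits).
Byte 2: 0xB8 = 10111000 (10xxxxxx ✓), payload 111000.
Byte 3: 0xA2 = 10100010 (10xxxxxx ✓), payload 100010.
Concatenate: 0000111000100010 = 0xE22 (16 bits → U+0E22).

U+0E22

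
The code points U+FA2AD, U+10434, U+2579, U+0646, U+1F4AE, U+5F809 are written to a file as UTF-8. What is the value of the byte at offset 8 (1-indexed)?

1-indexed offset 8 is 0-indexed offset 7.
U+FA2AD → 4-byte form F3 BA 8A AD at offsets 0–3.
U+10434 → 4-byte form F0 90 90 B4 at offsets 4–7.
Offset 7 falls in char 2's range; it's byte 4 of F0 90 90 B4 = 0xB4.

0xB4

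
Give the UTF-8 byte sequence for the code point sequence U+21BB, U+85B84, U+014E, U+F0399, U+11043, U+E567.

U+21BB: 3-byte form → E2 86 BB.
U+85B84: 4-byte form → F2 85 AE 84.
U+014E: 2-byte form → C5 8E.
U+F0399: 4-byte form → F3 B0 8E 99.
U+11043: 4-byte form → F0 91 81 83.
U+E567: 3-byte form → EE 95 A7.
Concatenated (20 bytes): E2 86 BB F2 85 AE 84 C5 8E F3 B0 8E 99 F0 91 81 83 EE 95 A7.

E2 86 BB F2 85 AE 84 C5 8E F3 B0 8E 99 F0 91 81 83 EE 95 A7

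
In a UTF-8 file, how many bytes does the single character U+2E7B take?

U+2E7B = 0x2E7B. UTF-8 uses 1 byte below 0x80, 2 below 0x800, 3 below 0x10000, 4 up to 0x10FFFF. 0x2E7B is in U+0800–U+FFFF → 3 bytes.

3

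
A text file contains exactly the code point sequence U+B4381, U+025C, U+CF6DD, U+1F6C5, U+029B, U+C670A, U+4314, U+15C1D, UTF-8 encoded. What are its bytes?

U+B4381: 4-byte form → F2 B4 8E 81.
U+025C: 2-byte form → C9 9C.
U+CF6DD: 4-byte form → F3 8F 9B 9D.
U+1F6C5: 4-byte form → F0 9F 9B 85.
U+029B: 2-byte form → CA 9B.
U+C670A: 4-byte form → F3 86 9C 8A.
U+4314: 3-byte form → E4 8C 94.
U+15C1D: 4-byte form → F0 95 B0 9D.
Concatenated (27 bytes): F2 B4 8E 81 C9 9C F3 8F 9B 9D F0 9F 9B 85 CA 9B F3 86 9C 8A E4 8C 94 F0 95 B0 9D.

F2 B4 8E 81 C9 9C F3 8F 9B 9D F0 9F 9B 85 CA 9B F3 86 9C 8A E4 8C 94 F0 95 B0 9D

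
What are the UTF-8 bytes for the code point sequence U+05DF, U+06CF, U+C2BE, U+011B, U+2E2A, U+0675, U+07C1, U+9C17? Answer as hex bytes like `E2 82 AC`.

D7 9F DB 8F EC 8A BE C4 9B E2 B8 AA D9 B5 DF 81 E9 B0 97

U+05DF: 2-byte form → D7 9F.
U+06CF: 2-byte form → DB 8F.
U+C2BE: 3-byte form → EC 8A BE.
U+011B: 2-byte form → C4 9B.
U+2E2A: 3-byte form → E2 B8 AA.
U+0675: 2-byte form → D9 B5.
U+07C1: 2-byte form → DF 81.
U+9C17: 3-byte form → E9 B0 97.
Concatenated (19 bytes): D7 9F DB 8F EC 8A BE C4 9B E2 B8 AA D9 B5 DF 81 E9 B0 97.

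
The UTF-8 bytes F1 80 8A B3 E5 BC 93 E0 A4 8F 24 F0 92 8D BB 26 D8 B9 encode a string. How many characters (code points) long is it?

Byte at offset 0: 0xF1 = 11110001 → 4-byte char (#1). Advance 4.
Byte at offset 4: 0xE5 = 11100101 → 3-byte char (#2). Advance 3.
Byte at offset 7: 0xE0 = 11100000 → 3-byte char (#3). Advance 3.
Byte at offset 10: 0x24 = 00100100 → 1-byte char (#4). Advance 1.
Byte at offset 11: 0xF0 = 11110000 → 4-byte char (#5). Advance 4.
Byte at offset 15: 0x26 = 00100110 → 1-byte char (#6). Advance 1.
Byte at offset 16: 0xD8 = 11011000 → 2-byte char (#7). Advance 2.
Reached end at offset 18 after 7 code points.

7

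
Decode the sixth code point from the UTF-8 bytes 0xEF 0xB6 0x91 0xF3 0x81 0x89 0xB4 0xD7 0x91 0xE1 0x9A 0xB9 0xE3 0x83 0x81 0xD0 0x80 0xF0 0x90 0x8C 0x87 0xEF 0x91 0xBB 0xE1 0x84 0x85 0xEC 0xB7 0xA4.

Offset 0: leading byte 0xEF = 11101111 → 3-byte char #1 = EF B6 91.
Offset 3: leading byte 0xF3 = 11110011 → 4-byte char #2 = F3 81 89 B4.
Offset 7: leading byte 0xD7 = 11010111 → 2-byte char #3 = D7 91.
Offset 9: leading byte 0xE1 = 11100001 → 3-byte char #4 = E1 9A B9.
Offset 12: leading byte 0xE3 = 11100011 → 3-byte char #5 = E3 83 81.
Offset 15: leading byte 0xD0 = 11010000 → 2-byte char #6 = D0 80.
Leading byte 0xD0 = 11010000 matches 110xxxxx → 2-byte sequence.
Byte 1: 0xD0 = 11010000, payload 10000 (5 bits).
Byte 2: 0x80 = 10000000 (10xxxxxx ✓), payload 000000.
Concatenate: 10000000000 = 0x400 (11 bits → U+0400).

U+0400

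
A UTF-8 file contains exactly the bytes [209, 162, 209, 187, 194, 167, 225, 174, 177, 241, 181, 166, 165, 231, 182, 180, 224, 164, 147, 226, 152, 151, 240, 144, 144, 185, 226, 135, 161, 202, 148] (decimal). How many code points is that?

11

Byte at offset 0: 0xD1 = 11010001 → 2-byte char (#1). Advance 2.
Byte at offset 2: 0xD1 = 11010001 → 2-byte char (#2). Advance 2.
Byte at offset 4: 0xC2 = 11000010 → 2-byte char (#3). Advance 2.
Byte at offset 6: 0xE1 = 11100001 → 3-byte char (#4). Advance 3.
Byte at offset 9: 0xF1 = 11110001 → 4-byte char (#5). Advance 4.
Byte at offset 13: 0xE7 = 11100111 → 3-byte char (#6). Advance 3.
Byte at offset 16: 0xE0 = 11100000 → 3-byte char (#7). Advance 3.
Byte at offset 19: 0xE2 = 11100010 → 3-byte char (#8). Advance 3.
Byte at offset 22: 0xF0 = 11110000 → 4-byte char (#9). Advance 4.
Byte at offset 26: 0xE2 = 11100010 → 3-byte char (#10). Advance 3.
Byte at offset 29: 0xCA = 11001010 → 2-byte char (#11). Advance 2.
Reached end at offset 31 after 11 code points.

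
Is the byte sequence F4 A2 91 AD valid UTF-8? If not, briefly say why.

invalid (encodes a value above U+10FFFF)

Leading byte 0xF4 = 11110100 → 4-byte form.
Payload = 0x12246D, which exceeds U+10FFFF, the maximum Unicode code point. (Leading bytes F5–FF, or F4 followed by ≥ 0x90, are invalid.)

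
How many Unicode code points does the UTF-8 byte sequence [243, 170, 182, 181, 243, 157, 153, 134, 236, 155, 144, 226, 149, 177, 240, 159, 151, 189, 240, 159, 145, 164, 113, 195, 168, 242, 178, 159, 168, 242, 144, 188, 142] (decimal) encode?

10

Byte at offset 0: 0xF3 = 11110011 → 4-byte char (#1). Advance 4.
Byte at offset 4: 0xF3 = 11110011 → 4-byte char (#2). Advance 4.
Byte at offset 8: 0xEC = 11101100 → 3-byte char (#3). Advance 3.
Byte at offset 11: 0xE2 = 11100010 → 3-byte char (#4). Advance 3.
Byte at offset 14: 0xF0 = 11110000 → 4-byte char (#5). Advance 4.
Byte at offset 18: 0xF0 = 11110000 → 4-byte char (#6). Advance 4.
Byte at offset 22: 0x71 = 01110001 → 1-byte char (#7). Advance 1.
Byte at offset 23: 0xC3 = 11000011 → 2-byte char (#8). Advance 2.
Byte at offset 25: 0xF2 = 11110010 → 4-byte char (#9). Advance 4.
Byte at offset 29: 0xF2 = 11110010 → 4-byte char (#10). Advance 4.
Reached end at offset 33 after 10 code points.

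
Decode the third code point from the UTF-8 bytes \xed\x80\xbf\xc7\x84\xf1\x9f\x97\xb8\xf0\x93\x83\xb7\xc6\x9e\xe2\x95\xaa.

U+5F5F8

Offset 0: leading byte 0xED = 11101101 → 3-byte char #1 = ED 80 BF.
Offset 3: leading byte 0xC7 = 11000111 → 2-byte char #2 = C7 84.
Offset 5: leading byte 0xF1 = 11110001 → 4-byte char #3 = F1 9F 97 B8.
Leading byte 0xF1 = 11110001 matches 11110xxx → 4-byte sequence.
Byte 1: 0xF1 = 11110001, payload 001 (3 bits).
Byte 2: 0x9F = 10011111 (10xxxxxx ✓), payload 011111.
Byte 3: 0x97 = 10010111 (10xxxxxx ✓), payload 010111.
Byte 4: 0xB8 = 10111000 (10xxxxxx ✓), payload 111000.
Concatenate: 001011111010111111000 = 0x5F5F8 (21 bits → U+5F5F8).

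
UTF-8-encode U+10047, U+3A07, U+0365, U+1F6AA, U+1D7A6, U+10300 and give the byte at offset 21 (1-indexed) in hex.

1-indexed offset 21 is 0-indexed offset 20.
U+10047 → 4-byte form F0 90 81 87 at offsets 0–3.
U+3A07 → 3-byte form E3 A8 87 at offsets 4–6.
U+0365 → 2-byte form CD A5 at offsets 7–8.
U+1F6AA → 4-byte form F0 9F 9A AA at offsets 9–12.
U+1D7A6 → 4-byte form F0 9D 9E A6 at offsets 13–16.
U+10300 → 4-byte form F0 90 8C 80 at offsets 17–20.
Offset 20 falls in char 6's range; it's byte 4 of F0 90 8C 80 = 0x80.

0x80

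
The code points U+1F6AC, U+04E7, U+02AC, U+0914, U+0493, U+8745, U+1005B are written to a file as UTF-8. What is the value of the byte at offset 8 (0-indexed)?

0xE0

U+1F6AC → 4-byte form F0 9F 9A AC at offsets 0–3.
U+04E7 → 2-byte form D3 A7 at offsets 4–5.
U+02AC → 2-byte form CA AC at offsets 6–7.
U+0914 → 3-byte form E0 A4 94 at offsets 8–10.
Offset 8 falls in char 4's range; it's byte 1 of E0 A4 94 = 0xE0.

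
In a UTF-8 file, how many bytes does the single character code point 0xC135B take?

U+C135B = 0xC135B. UTF-8 uses 1 byte below 0x80, 2 below 0x800, 3 below 0x10000, 4 up to 0x10FFFF. 0xC135B is in U+10000–U+10FFFF → 4 bytes.

4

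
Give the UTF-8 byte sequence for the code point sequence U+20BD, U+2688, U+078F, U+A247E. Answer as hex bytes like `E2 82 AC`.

U+20BD: 3-byte form → E2 82 BD.
U+2688: 3-byte form → E2 9A 88.
U+078F: 2-byte form → DE 8F.
U+A247E: 4-byte form → F2 A2 91 BE.
Concatenated (12 bytes): E2 82 BD E2 9A 88 DE 8F F2 A2 91 BE.

E2 82 BD E2 9A 88 DE 8F F2 A2 91 BE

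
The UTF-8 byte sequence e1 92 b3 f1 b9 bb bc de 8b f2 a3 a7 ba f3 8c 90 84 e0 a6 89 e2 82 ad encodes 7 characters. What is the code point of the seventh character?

U+20AD

Offset 0: leading byte 0xE1 = 11100001 → 3-byte char #1 = E1 92 B3.
Offset 3: leading byte 0xF1 = 11110001 → 4-byte char #2 = F1 B9 BB BC.
Offset 7: leading byte 0xDE = 11011110 → 2-byte char #3 = DE 8B.
Offset 9: leading byte 0xF2 = 11110010 → 4-byte char #4 = F2 A3 A7 BA.
Offset 13: leading byte 0xF3 = 11110011 → 4-byte char #5 = F3 8C 90 84.
Offset 17: leading byte 0xE0 = 11100000 → 3-byte char #6 = E0 A6 89.
Offset 20: leading byte 0xE2 = 11100010 → 3-byte char #7 = E2 82 AD.
Leading byte 0xE2 = 11100010 matches 1110xxxx → 3-byte sequence.
Byte 1: 0xE2 = 11100010, payload 0010 (4 bits).
Byte 2: 0x82 = 10000010 (10xxxxxx ✓), payload 000010.
Byte 3: 0xAD = 10101101 (10xxxxxx ✓), payload 101101.
Concatenate: 0010000010101101 = 0x20AD (16 bits → U+20AD).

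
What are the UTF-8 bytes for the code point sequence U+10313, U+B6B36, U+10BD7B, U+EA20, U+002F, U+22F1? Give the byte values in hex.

F0 90 8C 93 F2 B6 AC B6 F4 8B B5 BB EE A8 A0 2F E2 8B B1

U+10313: 4-byte form → F0 90 8C 93.
U+B6B36: 4-byte form → F2 B6 AC B6.
U+10BD7B: 4-byte form → F4 8B B5 BB.
U+EA20: 3-byte form → EE A8 A0.
U+002F: 1-byte form → 2F.
U+22F1: 3-byte form → E2 8B B1.
Concatenated (19 bytes): F0 90 8C 93 F2 B6 AC B6 F4 8B B5 BB EE A8 A0 2F E2 8B B1.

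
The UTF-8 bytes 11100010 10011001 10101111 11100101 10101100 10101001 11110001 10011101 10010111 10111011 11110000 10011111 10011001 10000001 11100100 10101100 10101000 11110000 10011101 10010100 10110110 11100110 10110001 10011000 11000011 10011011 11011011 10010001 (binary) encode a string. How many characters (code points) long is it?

Byte at offset 0: 0xE2 = 11100010 → 3-byte char (#1). Advance 3.
Byte at offset 3: 0xE5 = 11100101 → 3-byte char (#2). Advance 3.
Byte at offset 6: 0xF1 = 11110001 → 4-byte char (#3). Advance 4.
Byte at offset 10: 0xF0 = 11110000 → 4-byte char (#4). Advance 4.
Byte at offset 14: 0xE4 = 11100100 → 3-byte char (#5). Advance 3.
Byte at offset 17: 0xF0 = 11110000 → 4-byte char (#6). Advance 4.
Byte at offset 21: 0xE6 = 11100110 → 3-byte char (#7). Advance 3.
Byte at offset 24: 0xC3 = 11000011 → 2-byte char (#8). Advance 2.
Byte at offset 26: 0xDB = 11011011 → 2-byte char (#9). Advance 2.
Reached end at offset 28 after 9 code points.

9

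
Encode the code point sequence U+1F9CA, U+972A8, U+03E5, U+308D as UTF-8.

U+1F9CA: 4-byte form → F0 9F A7 8A.
U+972A8: 4-byte form → F2 97 8A A8.
U+03E5: 2-byte form → CF A5.
U+308D: 3-byte form → E3 82 8D.
Concatenated (13 bytes): F0 9F A7 8A F2 97 8A A8 CF A5 E3 82 8D.

F0 9F A7 8A F2 97 8A A8 CF A5 E3 82 8D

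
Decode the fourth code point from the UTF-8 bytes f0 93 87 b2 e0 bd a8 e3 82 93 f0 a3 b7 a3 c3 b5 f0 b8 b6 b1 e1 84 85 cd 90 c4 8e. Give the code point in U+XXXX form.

Offset 0: leading byte 0xF0 = 11110000 → 4-byte char #1 = F0 93 87 B2.
Offset 4: leading byte 0xE0 = 11100000 → 3-byte char #2 = E0 BD A8.
Offset 7: leading byte 0xE3 = 11100011 → 3-byte char #3 = E3 82 93.
Offset 10: leading byte 0xF0 = 11110000 → 4-byte char #4 = F0 A3 B7 A3.
Leading byte 0xF0 = 11110000 matches 11110xxx → 4-byte sequence.
Byte 1: 0xF0 = 11110000, payload 000 (3 bits).
Byte 2: 0xA3 = 10100011 (10xxxxxx ✓), payload 100011.
Byte 3: 0xB7 = 10110111 (10xxxxxx ✓), payload 110111.
Byte 4: 0xA3 = 10100011 (10xxxxxx ✓), payload 100011.
Concatenate: 000100011110111100011 = 0x23DE3 (21 bits → U+23DE3).

U+23DE3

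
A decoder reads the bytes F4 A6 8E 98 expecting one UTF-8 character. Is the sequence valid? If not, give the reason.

Leading byte 0xF4 = 11110100 → 4-byte form.
Payload = 0x126398, which exceeds U+10FFFF, the maximum Unicode code point. (Leading bytes F5–FF, or F4 followed by ≥ 0x90, are invalid.)

invalid (encodes a value above U+10FFFF)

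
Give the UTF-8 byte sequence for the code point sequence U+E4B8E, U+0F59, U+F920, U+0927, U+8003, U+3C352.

U+E4B8E: 4-byte form → F3 A4 AE 8E.
U+0F59: 3-byte form → E0 BD 99.
U+F920: 3-byte form → EF A4 A0.
U+0927: 3-byte form → E0 A4 A7.
U+8003: 3-byte form → E8 80 83.
U+3C352: 4-byte form → F0 BC 8D 92.
Concatenated (20 bytes): F3 A4 AE 8E E0 BD 99 EF A4 A0 E0 A4 A7 E8 80 83 F0 BC 8D 92.

F3 A4 AE 8E E0 BD 99 EF A4 A0 E0 A4 A7 E8 80 83 F0 BC 8D 92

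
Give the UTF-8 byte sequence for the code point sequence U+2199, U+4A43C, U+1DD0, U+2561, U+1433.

E2 86 99 F1 8A 90 BC E1 B7 90 E2 95 A1 E1 90 B3

U+2199: 3-byte form → E2 86 99.
U+4A43C: 4-byte form → F1 8A 90 BC.
U+1DD0: 3-byte form → E1 B7 90.
U+2561: 3-byte form → E2 95 A1.
U+1433: 3-byte form → E1 90 B3.
Concatenated (16 bytes): E2 86 99 F1 8A 90 BC E1 B7 90 E2 95 A1 E1 90 B3.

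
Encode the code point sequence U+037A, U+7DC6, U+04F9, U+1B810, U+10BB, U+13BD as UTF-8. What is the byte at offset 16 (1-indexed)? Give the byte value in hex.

0x8E

1-indexed offset 16 is 0-indexed offset 15.
U+037A → 2-byte form CD BA at offsets 0–1.
U+7DC6 → 3-byte form E7 B7 86 at offsets 2–4.
U+04F9 → 2-byte form D3 B9 at offsets 5–6.
U+1B810 → 4-byte form F0 9B A0 90 at offsets 7–10.
U+10BB → 3-byte form E1 82 BB at offsets 11–13.
U+13BD → 3-byte form E1 8E BD at offsets 14–16.
Offset 15 falls in char 6's range; it's byte 2 of E1 8E BD = 0x8E.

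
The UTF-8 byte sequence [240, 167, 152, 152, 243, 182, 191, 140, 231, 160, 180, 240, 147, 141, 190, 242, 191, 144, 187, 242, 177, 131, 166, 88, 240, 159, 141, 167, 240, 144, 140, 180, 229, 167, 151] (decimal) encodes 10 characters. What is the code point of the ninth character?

U+10334

Offset 0: leading byte 0xF0 = 11110000 → 4-byte char #1 = F0 A7 98 98.
Offset 4: leading byte 0xF3 = 11110011 → 4-byte char #2 = F3 B6 BF 8C.
Offset 8: leading byte 0xE7 = 11100111 → 3-byte char #3 = E7 A0 B4.
Offset 11: leading byte 0xF0 = 11110000 → 4-byte char #4 = F0 93 8D BE.
Offset 15: leading byte 0xF2 = 11110010 → 4-byte char #5 = F2 BF 90 BB.
Offset 19: leading byte 0xF2 = 11110010 → 4-byte char #6 = F2 B1 83 A6.
Offset 23: leading byte 0x58 = 01011000 → 1-byte char #7 = 58.
Offset 24: leading byte 0xF0 = 11110000 → 4-byte char #8 = F0 9F 8D A7.
Offset 28: leading byte 0xF0 = 11110000 → 4-byte char #9 = F0 90 8C B4.
Leading byte 0xF0 = 11110000 matches 11110xxx → 4-byte sequence.
Byte 1: 0xF0 = 11110000, payload 000 (3 bits).
Byte 2: 0x90 = 10010000 (10xxxxxx ✓), payload 010000.
Byte 3: 0x8C = 10001100 (10xxxxxx ✓), payload 001100.
Byte 4: 0xB4 = 10110100 (10xxxxxx ✓), payload 110100.
Concatenate: 000010000001100110100 = 0x10334 (21 bits → U+10334).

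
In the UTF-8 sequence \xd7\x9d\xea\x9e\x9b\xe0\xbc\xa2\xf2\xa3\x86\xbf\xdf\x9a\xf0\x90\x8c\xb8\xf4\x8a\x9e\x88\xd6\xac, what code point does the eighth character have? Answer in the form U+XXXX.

Offset 0: leading byte 0xD7 = 11010111 → 2-byte char #1 = D7 9D.
Offset 2: leading byte 0xEA = 11101010 → 3-byte char #2 = EA 9E 9B.
Offset 5: leading byte 0xE0 = 11100000 → 3-byte char #3 = E0 BC A2.
Offset 8: leading byte 0xF2 = 11110010 → 4-byte char #4 = F2 A3 86 BF.
Offset 12: leading byte 0xDF = 11011111 → 2-byte char #5 = DF 9A.
Offset 14: leading byte 0xF0 = 11110000 → 4-byte char #6 = F0 90 8C B8.
Offset 18: leading byte 0xF4 = 11110100 → 4-byte char #7 = F4 8A 9E 88.
Offset 22: leading byte 0xD6 = 11010110 → 2-byte char #8 = D6 AC.
Leading byte 0xD6 = 11010110 matches 110xxxxx → 2-byte sequence.
Byte 1: 0xD6 = 11010110, payload 10110 (5 bits).
Byte 2: 0xAC = 10101100 (10xxxxxx ✓), payload 101100.
Concatenate: 10110101100 = 0x5AC (11 bits → U+05AC).

U+05AC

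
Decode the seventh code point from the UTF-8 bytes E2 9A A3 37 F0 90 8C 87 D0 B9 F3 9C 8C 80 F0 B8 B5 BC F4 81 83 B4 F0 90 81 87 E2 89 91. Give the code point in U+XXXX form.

Offset 0: leading byte 0xE2 = 11100010 → 3-byte char #1 = E2 9A A3.
Offset 3: leading byte 0x37 = 00110111 → 1-byte char #2 = 37.
Offset 4: leading byte 0xF0 = 11110000 → 4-byte char #3 = F0 90 8C 87.
Offset 8: leading byte 0xD0 = 11010000 → 2-byte char #4 = D0 B9.
Offset 10: leading byte 0xF3 = 11110011 → 4-byte char #5 = F3 9C 8C 80.
Offset 14: leading byte 0xF0 = 11110000 → 4-byte char #6 = F0 B8 B5 BC.
Offset 18: leading byte 0xF4 = 11110100 → 4-byte char #7 = F4 81 83 B4.
Leading byte 0xF4 = 11110100 matches 11110xxx → 4-byte sequence.
Byte 1: 0xF4 = 11110100, payload 100 (3 bits).
Byte 2: 0x81 = 10000001 (10xxxxxx ✓), payload 000001.
Byte 3: 0x83 = 10000011 (10xxxxxx ✓), payload 000011.
Byte 4: 0xB4 = 10110100 (10xxxxxx ✓), payload 110100.
Concatenate: 100000001000011110100 = 0x1010F4 (21 bits → U+1010F4).

U+1010F4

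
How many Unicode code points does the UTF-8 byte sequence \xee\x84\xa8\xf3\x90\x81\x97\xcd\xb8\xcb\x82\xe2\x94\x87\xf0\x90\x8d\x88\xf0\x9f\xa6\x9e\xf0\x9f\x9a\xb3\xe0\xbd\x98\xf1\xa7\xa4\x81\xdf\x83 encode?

Byte at offset 0: 0xEE = 11101110 → 3-byte char (#1). Advance 3.
Byte at offset 3: 0xF3 = 11110011 → 4-byte char (#2). Advance 4.
Byte at offset 7: 0xCD = 11001101 → 2-byte char (#3). Advance 2.
Byte at offset 9: 0xCB = 11001011 → 2-byte char (#4). Advance 2.
Byte at offset 11: 0xE2 = 11100010 → 3-byte char (#5). Advance 3.
Byte at offset 14: 0xF0 = 11110000 → 4-byte char (#6). Advance 4.
Byte at offset 18: 0xF0 = 11110000 → 4-byte char (#7). Advance 4.
Byte at offset 22: 0xF0 = 11110000 → 4-byte char (#8). Advance 4.
Byte at offset 26: 0xE0 = 11100000 → 3-byte char (#9). Advance 3.
Byte at offset 29: 0xF1 = 11110001 → 4-byte char (#10). Advance 4.
Byte at offset 33: 0xDF = 11011111 → 2-byte char (#11). Advance 2.
Reached end at offset 35 after 11 code points.

11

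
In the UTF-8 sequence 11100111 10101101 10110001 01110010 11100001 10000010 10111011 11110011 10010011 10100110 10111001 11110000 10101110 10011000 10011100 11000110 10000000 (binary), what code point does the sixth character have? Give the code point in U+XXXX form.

U+0180

Offset 0: leading byte 0xE7 = 11100111 → 3-byte char #1 = E7 AD B1.
Offset 3: leading byte 0x72 = 01110010 → 1-byte char #2 = 72.
Offset 4: leading byte 0xE1 = 11100001 → 3-byte char #3 = E1 82 BB.
Offset 7: leading byte 0xF3 = 11110011 → 4-byte char #4 = F3 93 A6 B9.
Offset 11: leading byte 0xF0 = 11110000 → 4-byte char #5 = F0 AE 98 9C.
Offset 15: leading byte 0xC6 = 11000110 → 2-byte char #6 = C6 80.
Leading byte 0xC6 = 11000110 matches 110xxxxx → 2-byte sequence.
Byte 1: 0xC6 = 11000110, payload 00110 (5 bits).
Byte 2: 0x80 = 10000000 (10xxxxxx ✓), payload 000000.
Concatenate: 00110000000 = 0x180 (11 bits → U+0180).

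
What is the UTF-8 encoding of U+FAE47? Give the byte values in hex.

U+FAE47 = 0xFAE47 = 1027655 decimal. In range U+10000–U+10FFFF → 4-byte form: 11110xxx 10xxxxxx 10xxxxxx 10xxxxxx.
Binary (21 bits): 011111010111001000111.
Split 3+6+6+6: 011 | 111010 | 111001 | 000111.
Byte 1: 11110011 = 0xF3.
Byte 2: 10111010 = 0xBA.
Byte 3: 10111001 = 0xB9.
Byte 4: 10000111 = 0x87.

F3 BA B9 87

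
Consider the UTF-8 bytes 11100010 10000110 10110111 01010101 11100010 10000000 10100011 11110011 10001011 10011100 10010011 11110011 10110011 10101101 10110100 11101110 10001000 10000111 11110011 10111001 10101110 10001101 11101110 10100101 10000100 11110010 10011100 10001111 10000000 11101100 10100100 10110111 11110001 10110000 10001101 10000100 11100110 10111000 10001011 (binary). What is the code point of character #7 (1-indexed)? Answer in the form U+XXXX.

U+F9B8D

Offset 0: leading byte 0xE2 = 11100010 → 3-byte char #1 = E2 86 B7.
Offset 3: leading byte 0x55 = 01010101 → 1-byte char #2 = 55.
Offset 4: leading byte 0xE2 = 11100010 → 3-byte char #3 = E2 80 A3.
Offset 7: leading byte 0xF3 = 11110011 → 4-byte char #4 = F3 8B 9C 93.
Offset 11: leading byte 0xF3 = 11110011 → 4-byte char #5 = F3 B3 AD B4.
Offset 15: leading byte 0xEE = 11101110 → 3-byte char #6 = EE 88 87.
Offset 18: leading byte 0xF3 = 11110011 → 4-byte char #7 = F3 B9 AE 8D.
Leading byte 0xF3 = 11110011 matches 11110xxx → 4-byte sequence.
Byte 1: 0xF3 = 11110011, payload 011 (3 bits).
Byte 2: 0xB9 = 10111001 (10xxxxxx ✓), payload 111001.
Byte 3: 0xAE = 10101110 (10xxxxxx ✓), payload 101110.
Byte 4: 0x8D = 10001101 (10xxxxxx ✓), payload 001101.
Concatenate: 011111001101110001101 = 0xF9B8D (21 bits → U+F9B8D).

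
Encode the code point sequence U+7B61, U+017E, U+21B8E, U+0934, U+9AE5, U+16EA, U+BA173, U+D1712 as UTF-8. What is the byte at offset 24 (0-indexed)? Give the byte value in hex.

0x9C

U+7B61 → 3-byte form E7 AD A1 at offsets 0–2.
U+017E → 2-byte form C5 BE at offsets 3–4.
U+21B8E → 4-byte form F0 A1 AE 8E at offsets 5–8.
U+0934 → 3-byte form E0 A4 B4 at offsets 9–11.
U+9AE5 → 3-byte form E9 AB A5 at offsets 12–14.
U+16EA → 3-byte form E1 9B AA at offsets 15–17.
U+BA173 → 4-byte form F2 BA 85 B3 at offsets 18–21.
U+D1712 → 4-byte form F3 91 9C 92 at offsets 22–25.
Offset 24 falls in char 8's range; it's byte 3 of F3 91 9C 92 = 0x9C.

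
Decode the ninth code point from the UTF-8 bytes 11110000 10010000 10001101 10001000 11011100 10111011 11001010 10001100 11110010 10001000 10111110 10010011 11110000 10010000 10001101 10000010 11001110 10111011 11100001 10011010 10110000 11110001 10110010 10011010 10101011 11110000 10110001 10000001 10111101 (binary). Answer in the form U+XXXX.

Offset 0: leading byte 0xF0 = 11110000 → 4-byte char #1 = F0 90 8D 88.
Offset 4: leading byte 0xDC = 11011100 → 2-byte char #2 = DC BB.
Offset 6: leading byte 0xCA = 11001010 → 2-byte char #3 = CA 8C.
Offset 8: leading byte 0xF2 = 11110010 → 4-byte char #4 = F2 88 BE 93.
Offset 12: leading byte 0xF0 = 11110000 → 4-byte char #5 = F0 90 8D 82.
Offset 16: leading byte 0xCE = 11001110 → 2-byte char #6 = CE BB.
Offset 18: leading byte 0xE1 = 11100001 → 3-byte char #7 = E1 9A B0.
Offset 21: leading byte 0xF1 = 11110001 → 4-byte char #8 = F1 B2 9A AB.
Offset 25: leading byte 0xF0 = 11110000 → 4-byte char #9 = F0 B1 81 BD.
Leading byte 0xF0 = 11110000 matches 11110xxx → 4-byte sequence.
Byte 1: 0xF0 = 11110000, payload 000 (3 bits).
Byte 2: 0xB1 = 10110001 (10xxxxxx ✓), payload 110001.
Byte 3: 0x81 = 10000001 (10xxxxxx ✓), payload 000001.
Byte 4: 0xBD = 10111101 (10xxxxxx ✓), payload 111101.
Concatenate: 000110001000001111101 = 0x3107D (21 bits → U+3107D).

U+3107D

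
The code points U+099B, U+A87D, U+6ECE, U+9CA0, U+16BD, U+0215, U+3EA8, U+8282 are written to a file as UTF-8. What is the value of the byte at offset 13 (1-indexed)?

0xE1

1-indexed offset 13 is 0-indexed offset 12.
U+099B → 3-byte form E0 A6 9B at offsets 0–2.
U+A87D → 3-byte form EA A1 BD at offsets 3–5.
U+6ECE → 3-byte form E6 BB 8E at offsets 6–8.
U+9CA0 → 3-byte form E9 B2 A0 at offsets 9–11.
U+16BD → 3-byte form E1 9A BD at offsets 12–14.
Offset 12 falls in char 5's range; it's byte 1 of E1 9A BD = 0xE1.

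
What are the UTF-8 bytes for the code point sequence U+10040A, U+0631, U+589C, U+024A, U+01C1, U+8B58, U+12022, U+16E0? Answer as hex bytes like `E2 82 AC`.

U+10040A: 4-byte form → F4 80 90 8A.
U+0631: 2-byte form → D8 B1.
U+589C: 3-byte form → E5 A2 9C.
U+024A: 2-byte form → C9 8A.
U+01C1: 2-byte form → C7 81.
U+8B58: 3-byte form → E8 AD 98.
U+12022: 4-byte form → F0 92 80 A2.
U+16E0: 3-byte form → E1 9B A0.
Concatenated (23 bytes): F4 80 90 8A D8 B1 E5 A2 9C C9 8A C7 81 E8 AD 98 F0 92 80 A2 E1 9B A0.

F4 80 90 8A D8 B1 E5 A2 9C C9 8A C7 81 E8 AD 98 F0 92 80 A2 E1 9B A0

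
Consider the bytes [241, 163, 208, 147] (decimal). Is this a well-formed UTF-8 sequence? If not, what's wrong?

Leading byte 0xF1 = 11110001 → 4-byte form.
Byte 3 is 0xD0 = 11010000, which is not 10xxxxxx — expected a continuation byte.

invalid (non-continuation byte where continuation expected)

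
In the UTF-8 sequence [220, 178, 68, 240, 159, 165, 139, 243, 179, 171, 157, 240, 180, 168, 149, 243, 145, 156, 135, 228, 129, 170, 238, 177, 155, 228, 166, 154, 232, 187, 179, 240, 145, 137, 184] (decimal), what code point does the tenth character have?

Offset 0: leading byte 0xDC = 11011100 → 2-byte char #1 = DC B2.
Offset 2: leading byte 0x44 = 01000100 → 1-byte char #2 = 44.
Offset 3: leading byte 0xF0 = 11110000 → 4-byte char #3 = F0 9F A5 8B.
Offset 7: leading byte 0xF3 = 11110011 → 4-byte char #4 = F3 B3 AB 9D.
Offset 11: leading byte 0xF0 = 11110000 → 4-byte char #5 = F0 B4 A8 95.
Offset 15: leading byte 0xF3 = 11110011 → 4-byte char #6 = F3 91 9C 87.
Offset 19: leading byte 0xE4 = 11100100 → 3-byte char #7 = E4 81 AA.
Offset 22: leading byte 0xEE = 11101110 → 3-byte char #8 = EE B1 9B.
Offset 25: leading byte 0xE4 = 11100100 → 3-byte char #9 = E4 A6 9A.
Offset 28: leading byte 0xE8 = 11101000 → 3-byte char #10 = E8 BB B3.
Leading byte 0xE8 = 11101000 matches 1110xxxx → 3-byte sequence.
Byte 1: 0xE8 = 11101000, payload 1000 (4 bits).
Byte 2: 0xBB = 10111011 (10xxxxxx ✓), payload 111011.
Byte 3: 0xB3 = 10110011 (10xxxxxx ✓), payload 110011.
Concatenate: 1000111011110011 = 0x8EF3 (16 bits → U+8EF3).

U+8EF3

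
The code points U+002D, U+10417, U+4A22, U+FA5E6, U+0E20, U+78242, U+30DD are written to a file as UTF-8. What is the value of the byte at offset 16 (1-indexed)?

1-indexed offset 16 is 0-indexed offset 15.
U+002D → 1-byte form 2D at offsets 0–0.
U+10417 → 4-byte form F0 90 90 97 at offsets 1–4.
U+4A22 → 3-byte form E4 A8 A2 at offsets 5–7.
U+FA5E6 → 4-byte form F3 BA 97 A6 at offsets 8–11.
U+0E20 → 3-byte form E0 B8 A0 at offsets 12–14.
U+78242 → 4-byte form F1 B8 89 82 at offsets 15–18.
Offset 15 falls in char 6's range; it's byte 1 of F1 B8 89 82 = 0xF1.

0xF1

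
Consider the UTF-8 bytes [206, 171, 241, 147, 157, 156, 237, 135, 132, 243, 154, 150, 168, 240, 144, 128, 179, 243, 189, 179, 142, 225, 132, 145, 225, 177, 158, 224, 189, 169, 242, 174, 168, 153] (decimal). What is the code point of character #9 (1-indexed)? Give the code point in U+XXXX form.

Offset 0: leading byte 0xCE = 11001110 → 2-byte char #1 = CE AB.
Offset 2: leading byte 0xF1 = 11110001 → 4-byte char #2 = F1 93 9D 9C.
Offset 6: leading byte 0xED = 11101101 → 3-byte char #3 = ED 87 84.
Offset 9: leading byte 0xF3 = 11110011 → 4-byte char #4 = F3 9A 96 A8.
Offset 13: leading byte 0xF0 = 11110000 → 4-byte char #5 = F0 90 80 B3.
Offset 17: leading byte 0xF3 = 11110011 → 4-byte char #6 = F3 BD B3 8E.
Offset 21: leading byte 0xE1 = 11100001 → 3-byte char #7 = E1 84 91.
Offset 24: leading byte 0xE1 = 11100001 → 3-byte char #8 = E1 B1 9E.
Offset 27: leading byte 0xE0 = 11100000 → 3-byte char #9 = E0 BD A9.
Leading byte 0xE0 = 11100000 matches 1110xxxx → 3-byte sequence.
Byte 1: 0xE0 = 11100000, payload 0000 (4 bits).
Byte 2: 0xBD = 10111101 (10xxxxxx ✓), payload 111101.
Byte 3: 0xA9 = 10101001 (10xxxxxx ✓), payload 101001.
Concatenate: 0000111101101001 = 0xF69 (16 bits → U+0F69).

U+0F69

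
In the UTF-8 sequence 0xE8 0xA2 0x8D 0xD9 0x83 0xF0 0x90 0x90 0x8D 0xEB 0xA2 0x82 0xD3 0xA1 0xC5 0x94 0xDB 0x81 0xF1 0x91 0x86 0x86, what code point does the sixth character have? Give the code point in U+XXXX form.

Offset 0: leading byte 0xE8 = 11101000 → 3-byte char #1 = E8 A2 8D.
Offset 3: leading byte 0xD9 = 11011001 → 2-byte char #2 = D9 83.
Offset 5: leading byte 0xF0 = 11110000 → 4-byte char #3 = F0 90 90 8D.
Offset 9: leading byte 0xEB = 11101011 → 3-byte char #4 = EB A2 82.
Offset 12: leading byte 0xD3 = 11010011 → 2-byte char #5 = D3 A1.
Offset 14: leading byte 0xC5 = 11000101 → 2-byte char #6 = C5 94.
Leading byte 0xC5 = 11000101 matches 110xxxxx → 2-byte sequence.
Byte 1: 0xC5 = 11000101, payload 00101 (5 bits).
Byte 2: 0x94 = 10010100 (10xxxxxx ✓), payload 010100.
Concatenate: 00101010100 = 0x154 (11 bits → U+0154).

U+0154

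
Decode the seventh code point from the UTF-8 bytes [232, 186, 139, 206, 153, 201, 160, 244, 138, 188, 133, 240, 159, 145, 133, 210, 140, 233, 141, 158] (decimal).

Offset 0: leading byte 0xE8 = 11101000 → 3-byte char #1 = E8 BA 8B.
Offset 3: leading byte 0xCE = 11001110 → 2-byte char #2 = CE 99.
Offset 5: leading byte 0xC9 = 11001001 → 2-byte char #3 = C9 A0.
Offset 7: leading byte 0xF4 = 11110100 → 4-byte char #4 = F4 8A BC 85.
Offset 11: leading byte 0xF0 = 11110000 → 4-byte char #5 = F0 9F 91 85.
Offset 15: leading byte 0xD2 = 11010010 → 2-byte char #6 = D2 8C.
Offset 17: leading byte 0xE9 = 11101001 → 3-byte char #7 = E9 8D 9E.
Leading byte 0xE9 = 11101001 matches 1110xxxx → 3-byte sequence.
Byte 1: 0xE9 = 11101001, payload 1001 (4 bits).
Byte 2: 0x8D = 10001101 (10xxxxxx ✓), payload 001101.
Byte 3: 0x9E = 10011110 (10xxxxxx ✓), payload 011110.
Concatenate: 1001001101011110 = 0x935E (16 bits → U+935E).

U+935E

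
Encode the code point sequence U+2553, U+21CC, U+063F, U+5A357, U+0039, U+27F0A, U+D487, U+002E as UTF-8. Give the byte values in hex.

E2 95 93 E2 87 8C D8 BF F1 9A 8D 97 39 F0 A7 BC 8A ED 92 87 2E

U+2553: 3-byte form → E2 95 93.
U+21CC: 3-byte form → E2 87 8C.
U+063F: 2-byte form → D8 BF.
U+5A357: 4-byte form → F1 9A 8D 97.
U+0039: 1-byte form → 39.
U+27F0A: 4-byte form → F0 A7 BC 8A.
U+D487: 3-byte form → ED 92 87.
U+002E: 1-byte form → 2E.
Concatenated (21 bytes): E2 95 93 E2 87 8C D8 BF F1 9A 8D 97 39 F0 A7 BC 8A ED 92 87 2E.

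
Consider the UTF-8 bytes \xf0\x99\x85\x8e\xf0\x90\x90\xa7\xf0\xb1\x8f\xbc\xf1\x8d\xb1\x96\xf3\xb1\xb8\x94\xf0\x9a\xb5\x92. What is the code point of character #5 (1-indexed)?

Offset 0: leading byte 0xF0 = 11110000 → 4-byte char #1 = F0 99 85 8E.
Offset 4: leading byte 0xF0 = 11110000 → 4-byte char #2 = F0 90 90 A7.
Offset 8: leading byte 0xF0 = 11110000 → 4-byte char #3 = F0 B1 8F BC.
Offset 12: leading byte 0xF1 = 11110001 → 4-byte char #4 = F1 8D B1 96.
Offset 16: leading byte 0xF3 = 11110011 → 4-byte char #5 = F3 B1 B8 94.
Leading byte 0xF3 = 11110011 matches 11110xxx → 4-byte sequence.
Byte 1: 0xF3 = 11110011, payload 011 (3 bits).
Byte 2: 0xB1 = 10110001 (10xxxxxx ✓), payload 110001.
Byte 3: 0xB8 = 10111000 (10xxxxxx ✓), payload 111000.
Byte 4: 0x94 = 10010100 (10xxxxxx ✓), payload 010100.
Concatenate: 011110001111000010100 = 0xF1E14 (21 bits → U+F1E14).

U+F1E14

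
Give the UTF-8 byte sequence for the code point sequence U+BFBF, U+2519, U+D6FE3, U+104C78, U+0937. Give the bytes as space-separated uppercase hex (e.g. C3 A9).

U+BFBF: 3-byte form → EB BE BF.
U+2519: 3-byte form → E2 94 99.
U+D6FE3: 4-byte form → F3 96 BF A3.
U+104C78: 4-byte form → F4 84 B1 B8.
U+0937: 3-byte form → E0 A4 B7.
Concatenated (17 bytes): EB BE BF E2 94 99 F3 96 BF A3 F4 84 B1 B8 E0 A4 B7.

EB BE BF E2 94 99 F3 96 BF A3 F4 84 B1 B8 E0 A4 B7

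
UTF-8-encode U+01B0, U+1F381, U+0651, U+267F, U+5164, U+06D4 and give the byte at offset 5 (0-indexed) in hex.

0x81

U+01B0 → 2-byte form C6 B0 at offsets 0–1.
U+1F381 → 4-byte form F0 9F 8E 81 at offsets 2–5.
Offset 5 falls in char 2's range; it's byte 4 of F0 9F 8E 81 = 0x81.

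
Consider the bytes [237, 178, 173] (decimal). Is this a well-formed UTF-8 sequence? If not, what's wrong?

invalid (encodes a surrogate (U+D800–U+DFFF))

Structurally a 3-byte sequence; payload = 0xDCAD.
But 0xDCAD is in U+D800–U+DFFF, the surrogate range. Surrogates are not Unicode scalar values and are forbidden in UTF-8.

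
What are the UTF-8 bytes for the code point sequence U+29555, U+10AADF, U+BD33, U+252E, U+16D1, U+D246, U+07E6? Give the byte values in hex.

U+29555: 4-byte form → F0 A9 95 95.
U+10AADF: 4-byte form → F4 8A AB 9F.
U+BD33: 3-byte form → EB B4 B3.
U+252E: 3-byte form → E2 94 AE.
U+16D1: 3-byte form → E1 9B 91.
U+D246: 3-byte form → ED 89 86.
U+07E6: 2-byte form → DF A6.
Concatenated (22 bytes): F0 A9 95 95 F4 8A AB 9F EB B4 B3 E2 94 AE E1 9B 91 ED 89 86 DF A6.

F0 A9 95 95 F4 8A AB 9F EB B4 B3 E2 94 AE E1 9B 91 ED 89 86 DF A6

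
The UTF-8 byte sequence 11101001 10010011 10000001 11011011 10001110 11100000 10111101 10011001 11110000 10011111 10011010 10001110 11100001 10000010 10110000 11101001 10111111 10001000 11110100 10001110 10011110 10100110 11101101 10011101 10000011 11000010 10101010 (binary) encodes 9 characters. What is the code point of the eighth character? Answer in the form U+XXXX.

Offset 0: leading byte 0xE9 = 11101001 → 3-byte char #1 = E9 93 81.
Offset 3: leading byte 0xDB = 11011011 → 2-byte char #2 = DB 8E.
Offset 5: leading byte 0xE0 = 11100000 → 3-byte char #3 = E0 BD 99.
Offset 8: leading byte 0xF0 = 11110000 → 4-byte char #4 = F0 9F 9A 8E.
Offset 12: leading byte 0xE1 = 11100001 → 3-byte char #5 = E1 82 B0.
Offset 15: leading byte 0xE9 = 11101001 → 3-byte char #6 = E9 BF 88.
Offset 18: leading byte 0xF4 = 11110100 → 4-byte char #7 = F4 8E 9E A6.
Offset 22: leading byte 0xED = 11101101 → 3-byte char #8 = ED 9D 83.
Leading byte 0xED = 11101101 matches 1110xxxx → 3-byte sequence.
Byte 1: 0xED = 11101101, payload 1101 (4 bits).
Byte 2: 0x9D = 10011101 (10xxxxxx ✓), payload 011101.
Byte 3: 0x83 = 10000011 (10xxxxxx ✓), payload 000011.
Concatenate: 1101011101000011 = 0xD743 (16 bits → U+D743).

U+D743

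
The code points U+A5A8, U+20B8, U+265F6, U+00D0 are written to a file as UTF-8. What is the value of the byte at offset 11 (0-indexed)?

0x90

U+A5A8 → 3-byte form EA 96 A8 at offsets 0–2.
U+20B8 → 3-byte form E2 82 B8 at offsets 3–5.
U+265F6 → 4-byte form F0 A6 97 B6 at offsets 6–9.
U+00D0 → 2-byte form C3 90 at offsets 10–11.
Offset 11 falls in char 4's range; it's byte 2 of C3 90 = 0x90.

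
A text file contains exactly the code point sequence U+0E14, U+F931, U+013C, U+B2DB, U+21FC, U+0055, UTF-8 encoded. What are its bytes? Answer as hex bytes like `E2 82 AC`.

U+0E14: 3-byte form → E0 B8 94.
U+F931: 3-byte form → EF A4 B1.
U+013C: 2-byte form → C4 BC.
U+B2DB: 3-byte form → EB 8B 9B.
U+21FC: 3-byte form → E2 87 BC.
U+0055: 1-byte form → 55.
Concatenated (15 bytes): E0 B8 94 EF A4 B1 C4 BC EB 8B 9B E2 87 BC 55.

E0 B8 94 EF A4 B1 C4 BC EB 8B 9B E2 87 BC 55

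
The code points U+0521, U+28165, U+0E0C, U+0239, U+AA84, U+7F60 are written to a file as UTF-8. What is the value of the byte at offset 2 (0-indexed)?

U+0521 → 2-byte form D4 A1 at offsets 0–1.
U+28165 → 4-byte form F0 A8 85 A5 at offsets 2–5.
Offset 2 falls in char 2's range; it's byte 1 of F0 A8 85 A5 = 0xF0.

0xF0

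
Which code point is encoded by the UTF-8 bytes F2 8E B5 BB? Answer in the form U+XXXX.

Leading byte 0xF2 = 11110010 matches 11110xxx → 4-byte sequence.
Byte 1: 0xF2 = 11110010, payload 010 (3 bits).
Byte 2: 0x8E = 10001110 (10xxxxxx ✓), payload 001110.
Byte 3: 0xB5 = 10110101 (10xxxxxx ✓), payload 110101.
Byte 4: 0xBB = 10111011 (10xxxxxx ✓), payload 111011.
Concatenate: 010001110110101111011 = 0x8ED7B (21 bits → U+8ED7B).

U+8ED7B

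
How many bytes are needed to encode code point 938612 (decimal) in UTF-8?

4

U+E5274 = 0xE5274. UTF-8 uses 1 byte below 0x80, 2 below 0x800, 3 below 0x10000, 4 up to 0x10FFFF. 0xE5274 is in U+10000–U+10FFFF → 4 bytes.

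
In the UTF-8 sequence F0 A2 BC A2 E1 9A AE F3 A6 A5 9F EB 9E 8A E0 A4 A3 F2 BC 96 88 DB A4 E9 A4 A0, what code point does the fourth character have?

Offset 0: leading byte 0xF0 = 11110000 → 4-byte char #1 = F0 A2 BC A2.
Offset 4: leading byte 0xE1 = 11100001 → 3-byte char #2 = E1 9A AE.
Offset 7: leading byte 0xF3 = 11110011 → 4-byte char #3 = F3 A6 A5 9F.
Offset 11: leading byte 0xEB = 11101011 → 3-byte char #4 = EB 9E 8A.
Leading byte 0xEB = 11101011 matches 1110xxxx → 3-byte sequence.
Byte 1: 0xEB = 11101011, payload 1011 (4 bits).
Byte 2: 0x9E = 10011110 (10xxxxxx ✓), payload 011110.
Byte 3: 0x8A = 10001010 (10xxxxxx ✓), payload 001010.
Concatenate: 1011011110001010 = 0xB78A (16 bits → U+B78A).

U+B78A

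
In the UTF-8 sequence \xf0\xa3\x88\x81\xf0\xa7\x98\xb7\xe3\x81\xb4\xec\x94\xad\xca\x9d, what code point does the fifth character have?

Offset 0: leading byte 0xF0 = 11110000 → 4-byte char #1 = F0 A3 88 81.
Offset 4: leading byte 0xF0 = 11110000 → 4-byte char #2 = F0 A7 98 B7.
Offset 8: leading byte 0xE3 = 11100011 → 3-byte char #3 = E3 81 B4.
Offset 11: leading byte 0xEC = 11101100 → 3-byte char #4 = EC 94 AD.
Offset 14: leading byte 0xCA = 11001010 → 2-byte char #5 = CA 9D.
Leading byte 0xCA = 11001010 matches 110xxxxx → 2-byte sequence.
Byte 1: 0xCA = 11001010, payload 01010 (5 bits).
Byte 2: 0x9D = 10011101 (10xxxxxx ✓), payload 011101.
Concatenate: 01010011101 = 0x29D (11 bits → U+029D).

U+029D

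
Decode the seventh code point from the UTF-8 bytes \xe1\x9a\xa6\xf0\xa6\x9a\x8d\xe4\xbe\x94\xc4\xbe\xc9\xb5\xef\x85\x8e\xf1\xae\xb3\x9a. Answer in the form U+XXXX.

Offset 0: leading byte 0xE1 = 11100001 → 3-byte char #1 = E1 9A A6.
Offset 3: leading byte 0xF0 = 11110000 → 4-byte char #2 = F0 A6 9A 8D.
Offset 7: leading byte 0xE4 = 11100100 → 3-byte char #3 = E4 BE 94.
Offset 10: leading byte 0xC4 = 11000100 → 2-byte char #4 = C4 BE.
Offset 12: leading byte 0xC9 = 11001001 → 2-byte char #5 = C9 B5.
Offset 14: leading byte 0xEF = 11101111 → 3-byte char #6 = EF 85 8E.
Offset 17: leading byte 0xF1 = 11110001 → 4-byte char #7 = F1 AE B3 9A.
Leading byte 0xF1 = 11110001 matches 11110xxx → 4-byte sequence.
Byte 1: 0xF1 = 11110001, payload 001 (3 bits).
Byte 2: 0xAE = 10101110 (10xxxxxx ✓), payload 101110.
Byte 3: 0xB3 = 10110011 (10xxxxxx ✓), payload 110011.
Byte 4: 0x9A = 10011010 (10xxxxxx ✓), payload 011010.
Concatenate: 001101110110011011010 = 0x6ECDA (21 bits → U+6ECDA).

U+6ECDA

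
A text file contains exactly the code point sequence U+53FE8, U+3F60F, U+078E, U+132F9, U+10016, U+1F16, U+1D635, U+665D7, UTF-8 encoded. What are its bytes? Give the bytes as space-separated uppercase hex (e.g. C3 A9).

F1 93 BF A8 F0 BF 98 8F DE 8E F0 93 8B B9 F0 90 80 96 E1 BC 96 F0 9D 98 B5 F1 A6 97 97

U+53FE8: 4-byte form → F1 93 BF A8.
U+3F60F: 4-byte form → F0 BF 98 8F.
U+078E: 2-byte form → DE 8E.
U+132F9: 4-byte form → F0 93 8B B9.
U+10016: 4-byte form → F0 90 80 96.
U+1F16: 3-byte form → E1 BC 96.
U+1D635: 4-byte form → F0 9D 98 B5.
U+665D7: 4-byte form → F1 A6 97 97.
Concatenated (29 bytes): F1 93 BF A8 F0 BF 98 8F DE 8E F0 93 8B B9 F0 90 80 96 E1 BC 96 F0 9D 98 B5 F1 A6 97 97.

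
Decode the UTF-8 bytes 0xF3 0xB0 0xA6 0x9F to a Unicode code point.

Leading byte 0xF3 = 11110011 matches 11110xxx → 4-byte sequence.
Byte 1: 0xF3 = 11110011, payload 011 (3 bits).
Byte 2: 0xB0 = 10110000 (10xxxxxx ✓), payload 110000.
Byte 3: 0xA6 = 10100110 (10xxxxxx ✓), payload 100110.
Byte 4: 0x9F = 10011111 (10xxxxxx ✓), payload 011111.
Concatenate: 011110000100110011111 = 0xF099F (21 bits → U+F099F).

U+F099F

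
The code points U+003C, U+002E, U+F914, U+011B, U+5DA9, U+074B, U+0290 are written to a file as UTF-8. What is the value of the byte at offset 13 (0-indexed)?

U+003C → 1-byte form 3C at offsets 0–0.
U+002E → 1-byte form 2E at offsets 1–1.
U+F914 → 3-byte form EF A4 94 at offsets 2–4.
U+011B → 2-byte form C4 9B at offsets 5–6.
U+5DA9 → 3-byte form E5 B6 A9 at offsets 7–9.
U+074B → 2-byte form DD 8B at offsets 10–11.
U+0290 → 2-byte form CA 90 at offsets 12–13.
Offset 13 falls in char 7's range; it's byte 2 of CA 90 = 0x90.

0x90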